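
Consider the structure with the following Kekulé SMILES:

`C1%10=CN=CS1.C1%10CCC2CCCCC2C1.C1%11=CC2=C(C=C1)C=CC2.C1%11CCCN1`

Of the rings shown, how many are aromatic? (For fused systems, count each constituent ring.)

The SMILES encodes a five-membered ring with a sulfur at position 1 and a nitrogen at position 3 (in a C=N bond), with two double bonds; two fused six-membered saturated carbon rings; a six-membered carbon ring with three alternating C=C double bonds, fused to a five-membered carbon ring containing one C=C double bond and one sp³ carbon; a five-membered saturated ring of four carbons and one N–H nitrogen.
The 5-membered ring with one sulfur and one =N– is fully conjugated (every ring atom contributes a p orbital); 2 ring double bonds (4 π electrons) plus a heteroatom lone pair (2) give 6 π electrons. That satisfies 4n+2 with n=1, so it is aromatic (thiazole).
The 6-membered ring has only sp³ atoms, so it is not fully conjugated — not aromatic (cyclohexane ring).
The second 6-membered ring has only sp³ atoms, so it is not fully conjugated — not aromatic (cyclohexane ring).
The third 6-membered ring is fully conjugated (every ring atom contributes a p orbital); 3 ring double bonds give 6 π electrons. Since 6 = 4n+2 (n=1), it is aromatic (benzene ring).
The 5-membered ring has one sp³ carbon, so it is not fully conjugated — not aromatic (cyclopentene ring).
The 5-membered ring with one N–H has only sp³ atoms, so it is not fully conjugated — not aromatic (pyrrolidine).
2 of the 6 rings are aromatic. Total: 2.

2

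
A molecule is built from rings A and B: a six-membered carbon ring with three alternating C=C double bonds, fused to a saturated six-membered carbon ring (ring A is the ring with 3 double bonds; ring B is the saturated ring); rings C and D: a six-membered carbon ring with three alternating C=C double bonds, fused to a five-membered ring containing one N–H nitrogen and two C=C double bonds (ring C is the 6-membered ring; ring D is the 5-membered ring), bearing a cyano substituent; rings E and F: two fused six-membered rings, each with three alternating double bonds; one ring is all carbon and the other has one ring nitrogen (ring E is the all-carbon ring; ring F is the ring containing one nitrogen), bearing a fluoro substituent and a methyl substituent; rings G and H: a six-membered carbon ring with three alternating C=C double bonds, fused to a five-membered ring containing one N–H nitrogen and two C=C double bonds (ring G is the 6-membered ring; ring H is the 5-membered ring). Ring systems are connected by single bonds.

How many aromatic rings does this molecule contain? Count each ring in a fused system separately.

Ring A is planar and fully conjugated; 3 ring double bonds give 6 π electrons. Since 6 = 4n+2 (n=1), ring A is aromatic (benzene ring).
Ring B has four sp³ carbons, so it is not fully conjugated — not aromatic (cyclohexane ring).
Rings C and D form a fused bicyclic system (with one N–H) with 9 sp² atoms and 10 π electrons from ring double bonds plus a heteroatom lone pair. 10 = 4(2)+2, so the system is aromatic and both rings count as aromatic (indole).
Rings E and F form a fused bicyclic system (with one nitrogen) with 10 sp² atoms and 10 π electrons from ring double bonds. 10 = 4(2)+2, so the system is aromatic and both rings count as aromatic (quinoline).
Rings G and H form a fused bicyclic system (with one N–H) with 9 sp² atoms and 10 π electrons from ring double bonds plus a heteroatom lone pair. 10 = 4(2)+2, so the system is aromatic and both rings count as aromatic (indole).
Aromatic: A, C, D, E, F, G, H. Total: 7.

7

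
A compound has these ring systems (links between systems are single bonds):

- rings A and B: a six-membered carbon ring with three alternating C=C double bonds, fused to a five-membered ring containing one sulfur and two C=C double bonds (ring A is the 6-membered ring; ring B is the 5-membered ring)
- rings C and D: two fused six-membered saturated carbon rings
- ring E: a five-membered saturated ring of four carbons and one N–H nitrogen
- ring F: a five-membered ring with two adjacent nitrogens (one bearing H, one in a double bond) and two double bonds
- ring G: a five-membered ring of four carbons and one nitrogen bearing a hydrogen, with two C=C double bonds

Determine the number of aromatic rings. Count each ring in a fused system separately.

Rings A and B form a fused bicyclic system (with one sulfur) with 9 sp² atoms and 10 π electrons from ring double bonds plus a heteroatom lone pair. 10 = 4(2)+2, so the system is aromatic and both rings count as aromatic (benzothiophene).
Ring C has only sp³ atoms, so it is not fully conjugated — not aromatic (cyclohexane ring).
Ring D has only sp³ atoms, so it is not fully conjugated — not aromatic (cyclohexane ring).
Ring E has only sp³ atoms, so it is not fully conjugated — not aromatic (pyrrolidine).
Ring F is planar and fully conjugated; 2 ring double bonds (4 π electrons) plus a heteroatom lone pair (2) give 6 π electrons. That satisfies 4n+2 with n=1, so ring F is aromatic (pyrazole).
Ring G has a continuous p-orbital overlap around the ring; 2 ring double bonds (4 π electrons) plus a heteroatom lone pair (2) give 6 π electrons. That satisfies 4n+2 with n=1, so ring G is aromatic (pyrrole).
Aromatic: A, B, F, G. Total: 4.

4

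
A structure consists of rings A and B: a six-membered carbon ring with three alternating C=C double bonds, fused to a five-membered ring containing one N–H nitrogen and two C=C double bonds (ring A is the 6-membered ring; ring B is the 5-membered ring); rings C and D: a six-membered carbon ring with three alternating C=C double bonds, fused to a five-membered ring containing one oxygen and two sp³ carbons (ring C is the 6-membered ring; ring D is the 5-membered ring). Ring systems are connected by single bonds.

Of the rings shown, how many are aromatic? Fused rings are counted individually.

Rings A and B form a fused bicyclic system (with one N–H) with 9 sp² atoms and 10 π electrons from ring double bonds plus a heteroatom lone pair. 10 = 4(2)+2, so the system is aromatic and both rings count as aromatic (indole).
Ring C has a continuous p-orbital overlap around the ring; 3 ring double bonds give 6 π electrons. Since 6 = 4n+2 (n=1), ring C is aromatic (benzene ring).
Ring D has two sp³ carbons, so it is not fully conjugated — not aromatic (oxolane ring).
Aromatic: A, B, C. Total: 3.

3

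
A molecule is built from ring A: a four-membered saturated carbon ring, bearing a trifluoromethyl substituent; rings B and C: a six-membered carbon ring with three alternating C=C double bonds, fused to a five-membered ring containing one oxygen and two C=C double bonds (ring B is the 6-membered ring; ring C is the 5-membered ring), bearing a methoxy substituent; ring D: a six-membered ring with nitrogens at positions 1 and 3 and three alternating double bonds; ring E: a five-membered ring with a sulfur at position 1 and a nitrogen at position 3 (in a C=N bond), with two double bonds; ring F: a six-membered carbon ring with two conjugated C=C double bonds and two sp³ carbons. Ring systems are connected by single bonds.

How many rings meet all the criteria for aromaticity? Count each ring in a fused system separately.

4

Ring A has only sp³ atoms, so it is not fully conjugated — not aromatic (cyclobutane).
Rings B and C form a fused bicyclic system (with one oxygen) with 9 sp² atoms and 10 π electrons from ring double bonds plus a heteroatom lone pair. 10 = 4(2)+2, so the system is aromatic and both rings count as aromatic (benzofuran).
Ring D has a continuous p-orbital overlap around the ring; 3 ring double bonds give 6 π electrons. That satisfies 4n+2 with n=1, so ring D is aromatic (pyrimidine).
Ring E is planar and fully conjugated; 2 ring double bonds (4 π electrons) plus a heteroatom lone pair (2) give 6 π electrons. Since 6 = 4n+2 (n=1), ring E is aromatic (thiazole).
Ring F has two sp³ carbons, so it is not fully conjugated — not aromatic (1,3-cyclohexadiene).
Aromatic: B, C, D, E. Total: 4.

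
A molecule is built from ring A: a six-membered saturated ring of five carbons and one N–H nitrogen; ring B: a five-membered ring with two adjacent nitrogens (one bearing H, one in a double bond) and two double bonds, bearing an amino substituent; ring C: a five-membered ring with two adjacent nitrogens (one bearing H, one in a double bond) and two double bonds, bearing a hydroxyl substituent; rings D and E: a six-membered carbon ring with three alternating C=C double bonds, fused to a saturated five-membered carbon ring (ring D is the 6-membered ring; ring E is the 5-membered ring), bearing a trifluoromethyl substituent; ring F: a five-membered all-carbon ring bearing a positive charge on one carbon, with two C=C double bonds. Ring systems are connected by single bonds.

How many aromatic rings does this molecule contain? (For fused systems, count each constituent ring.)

Ring A has only sp³ atoms, so it is not fully conjugated — not aromatic (piperidine).
Ring B is planar and fully conjugated; 2 ring double bonds (4 π electrons) plus a heteroatom lone pair (2) give 6 π electrons. Since 6 = 4n+2 (n=1), ring B is aromatic (pyrazole).
Ring C has a continuous p-orbital overlap around the ring; 2 ring double bonds (4 π electrons) plus a heteroatom lone pair (2) give 6 π electrons. That satisfies 4n+2 with n=1, so ring C is aromatic (pyrazole).
Ring D is planar and fully conjugated; 3 ring double bonds give 6 π electrons. 6 = 4(1)+2, so ring D is aromatic (benzene ring).
Ring E has three sp³ carbons, so it is not fully conjugated — not aromatic (cyclopentane ring).
Ring F has only sp² ring atoms; a planar conformation would have a fully conjugated π system of 4 electrons. But 4 = 4(1), which is 4n not 4n+2, so ring F is not aromatic (cyclopentadienyl cation).
Aromatic: B, C, D. Total: 3.

3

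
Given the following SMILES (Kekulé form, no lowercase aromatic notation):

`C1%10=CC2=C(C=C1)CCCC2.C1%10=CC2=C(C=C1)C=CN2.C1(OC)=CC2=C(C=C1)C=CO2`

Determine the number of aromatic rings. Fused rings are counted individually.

5

The SMILES encodes a six-membered carbon ring with three alternating C=C double bonds, fused to a saturated six-membered carbon ring; a six-membered carbon ring with three alternating C=C double bonds, fused to a five-membered ring containing one N–H nitrogen and two C=C double bonds; a six-membered carbon ring with three alternating C=C double bonds, fused to a five-membered ring containing one oxygen and two C=C double bonds.
The 6-membered ring is fully conjugated (every ring atom contributes a p orbital); 3 ring double bonds give 6 π electrons. Since 6 = 4n+2 (n=1), it is aromatic (benzene ring).
The second 6-membered ring has four sp³ carbons, so it is not fully conjugated — not aromatic (cyclohexane ring).
The fused 6/5-membered bicyclic (with one N–H) is a single π system with 9 sp² atoms and 10 π electrons from ring double bonds plus a heteroatom lone pair. 10 = 4(2)+2, so the system is aromatic and both rings count as aromatic (indole).
The fused 6/5-membered bicyclic (with one oxygen) is a single π system with 9 sp² atoms and 10 π electrons from ring double bonds plus a heteroatom lone pair. 10 = 4(2)+2, so the system is aromatic and both rings count as aromatic (benzofuran).
5 of the 6 rings are aromatic. Total: 5.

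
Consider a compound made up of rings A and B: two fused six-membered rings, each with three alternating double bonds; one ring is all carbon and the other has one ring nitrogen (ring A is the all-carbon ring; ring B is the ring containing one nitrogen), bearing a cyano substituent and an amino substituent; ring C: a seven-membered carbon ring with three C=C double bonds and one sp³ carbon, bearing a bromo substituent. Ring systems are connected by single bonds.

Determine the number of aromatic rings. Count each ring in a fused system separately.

2

Rings A and B form a fused bicyclic system (with one nitrogen) with 10 sp² atoms and 10 π electrons from ring double bonds. 10 = 4(2)+2, so the system is aromatic and both rings count as aromatic (quinoline).
Ring C has one sp³ carbon, so it is not fully conjugated — not aromatic (cycloheptatriene).
Aromatic: A, B. Total: 2.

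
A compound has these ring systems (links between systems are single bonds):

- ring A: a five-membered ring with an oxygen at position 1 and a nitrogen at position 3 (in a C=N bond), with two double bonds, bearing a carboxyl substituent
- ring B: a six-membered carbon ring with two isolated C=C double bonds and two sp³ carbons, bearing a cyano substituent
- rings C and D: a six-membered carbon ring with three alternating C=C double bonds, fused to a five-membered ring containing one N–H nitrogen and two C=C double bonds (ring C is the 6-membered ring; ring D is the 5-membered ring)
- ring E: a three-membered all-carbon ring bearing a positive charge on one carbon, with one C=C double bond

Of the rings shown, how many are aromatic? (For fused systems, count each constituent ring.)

Ring A is planar and fully conjugated; 2 ring double bonds (4 π electrons) plus a heteroatom lone pair (2) give 6 π electrons. Since 6 = 4n+2 (n=1), ring A is aromatic (oxazole).
Ring B has two sp³ carbons, so it is not fully conjugated — not aromatic (1,4-cyclohexadiene).
Rings C and D form a fused bicyclic system (with one N–H) with 9 sp² atoms and 10 π electrons from ring double bonds plus a heteroatom lone pair. 10 = 4(2)+2, so the system is aromatic and both rings count as aromatic (indole).
Ring E is fully conjugated (every ring atom contributes a p orbital); 1 ring double bond (2 π electrons) plus the carbocation's empty p orbital (0, but keeps the ring conjugated) give 2 π electrons. That satisfies 4n+2 with n=0, so ring E is aromatic (cyclopropenyl cation).
Aromatic: A, C, D, E. Total: 4.

4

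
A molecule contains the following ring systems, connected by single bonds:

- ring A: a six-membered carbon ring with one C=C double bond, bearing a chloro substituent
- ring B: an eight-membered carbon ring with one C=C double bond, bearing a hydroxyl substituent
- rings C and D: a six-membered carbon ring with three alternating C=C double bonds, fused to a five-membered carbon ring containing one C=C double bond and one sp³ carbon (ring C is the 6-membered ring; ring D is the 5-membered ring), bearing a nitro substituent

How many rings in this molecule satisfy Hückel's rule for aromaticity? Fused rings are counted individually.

1

Ring A has four sp³ carbons, so it is not fully conjugated — not aromatic (cyclohexene).
Ring B has six sp³ carbons, so it is not fully conjugated — not aromatic (cyclooctene).
Ring C has a continuous p-orbital overlap around the ring; 3 ring double bonds give 6 π electrons. Since 6 = 4n+2 (n=1), ring C is aromatic (benzene ring).
Ring D has one sp³ carbon, so it is not fully conjugated — not aromatic (cyclopentene ring).
Aromatic: C. Total: 1.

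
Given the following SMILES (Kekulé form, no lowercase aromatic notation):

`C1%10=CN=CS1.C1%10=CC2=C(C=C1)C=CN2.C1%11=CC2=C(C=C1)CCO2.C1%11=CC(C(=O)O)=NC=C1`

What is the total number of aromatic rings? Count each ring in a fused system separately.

The SMILES encodes a five-membered ring with a sulfur at position 1 and a nitrogen at position 3 (in a C=N bond), with two double bonds; a six-membered carbon ring with three alternating C=C double bonds, fused to a five-membered ring containing one N–H nitrogen and two C=C double bonds; a six-membered carbon ring with three alternating C=C double bonds, fused to a five-membered ring containing one oxygen and two sp³ carbons; a six-membered ring of five carbons and one nitrogen with three alternating double bonds.
The 5-membered ring with one sulfur and one =N– is planar and fully conjugated; 2 ring double bonds (4 π electrons) plus a heteroatom lone pair (2) give 6 π electrons. 6 = 4(1)+2, so it is aromatic (thiazole).
The fused 6/5-membered bicyclic (with one N–H) is a single π system with 9 sp² atoms and 10 π electrons from ring double bonds plus a heteroatom lone pair. 10 = 4(2)+2, so the system is aromatic and both rings count as aromatic (indole).
The 6-membered ring is fully conjugated (every ring atom contributes a p orbital); 3 ring double bonds give 6 π electrons. 6 = 4(1)+2, so it is aromatic (benzene ring).
The 5-membered ring with one oxygen has two sp³ carbons, so it is not fully conjugated — not aromatic (oxolane ring).
The 6-membered ring with one nitrogen is fully conjugated (every ring atom contributes a p orbital); 3 ring double bonds give 6 π electrons. Since 6 = 4n+2 (n=1), it is aromatic (pyridine).
5 of the 6 rings are aromatic. Total: 5.

5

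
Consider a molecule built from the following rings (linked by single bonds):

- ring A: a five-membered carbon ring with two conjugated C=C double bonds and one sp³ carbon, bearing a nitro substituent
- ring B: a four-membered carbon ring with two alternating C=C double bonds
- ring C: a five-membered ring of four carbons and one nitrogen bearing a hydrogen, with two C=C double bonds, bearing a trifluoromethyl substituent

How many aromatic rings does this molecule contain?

Ring A has one sp³ carbon, so it is not fully conjugated — not aromatic (cyclopentadiene).
Ring B has only sp² ring atoms; a planar conformation would have a fully conjugated π system of 4 electrons. But 4 = 4(1), which is 4n not 4n+2, so ring B is not aromatic (cyclobutadiene) — cyclobutadiene is antiaromatic and distorts to a rectangle.
Ring C is planar and fully conjugated; 2 ring double bonds (4 π electrons) plus a heteroatom lone pair (2) give 6 π electrons. Since 6 = 4n+2 (n=1), ring C is aromatic (pyrrole).
Aromatic: C. Total: 1.

1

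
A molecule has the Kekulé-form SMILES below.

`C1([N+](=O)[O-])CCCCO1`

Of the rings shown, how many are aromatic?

The SMILES encodes a six-membered saturated ring of five carbons and one oxygen.
The 6-membered ring with one oxygen has only sp³ atoms, so it is not fully conjugated — not aromatic (tetrahydropyran).

0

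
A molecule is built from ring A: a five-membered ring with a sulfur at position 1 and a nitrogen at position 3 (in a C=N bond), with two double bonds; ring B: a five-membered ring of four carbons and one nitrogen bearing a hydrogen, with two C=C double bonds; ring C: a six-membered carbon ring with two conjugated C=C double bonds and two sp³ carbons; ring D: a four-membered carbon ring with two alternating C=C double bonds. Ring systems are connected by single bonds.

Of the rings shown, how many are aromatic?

Ring A is planar and fully conjugated; 2 ring double bonds (4 π electrons) plus a heteroatom lone pair (2) give 6 π electrons. That satisfies 4n+2 with n=1, so ring A is aromatic (thiazole).
Ring B is planar and fully conjugated; 2 ring double bonds (4 π electrons) plus a heteroatom lone pair (2) give 6 π electrons. That satisfies 4n+2 with n=1, so ring B is aromatic (pyrrole).
Ring C has two sp³ carbons, so it is not fully conjugated — not aromatic (1,3-cyclohexadiene).
Ring D has only sp² ring atoms; a planar conformation would have a fully conjugated π system of 4 electrons. But 4 = 4(1), which is 4n not 4n+2, so ring D is not aromatic (cyclobutadiene) — cyclobutadiene is antiaromatic and distorts to a rectangle.
Aromatic: A, B. Total: 2.

2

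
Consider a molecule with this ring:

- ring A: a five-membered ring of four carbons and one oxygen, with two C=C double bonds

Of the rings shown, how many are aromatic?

1

Ring A is fully conjugated (every ring atom contributes a p orbital); 2 ring double bonds (4 π electrons) plus a heteroatom lone pair (2) give 6 π electrons. Since 6 = 4n+2 (n=1), ring A is aromatic (furan).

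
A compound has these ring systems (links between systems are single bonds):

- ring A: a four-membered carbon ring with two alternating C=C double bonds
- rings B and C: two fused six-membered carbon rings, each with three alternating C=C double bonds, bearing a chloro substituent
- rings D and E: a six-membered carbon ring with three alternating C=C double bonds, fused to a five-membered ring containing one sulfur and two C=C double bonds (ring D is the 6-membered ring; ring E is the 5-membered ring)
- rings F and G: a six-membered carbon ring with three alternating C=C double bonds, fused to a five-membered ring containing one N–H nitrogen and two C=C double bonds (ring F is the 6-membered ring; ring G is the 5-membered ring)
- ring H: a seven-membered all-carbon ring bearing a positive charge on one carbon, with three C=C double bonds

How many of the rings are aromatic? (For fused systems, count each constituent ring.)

7

Ring A has only sp² ring atoms; a planar conformation would have a fully conjugated π system of 4 electrons. But 4 = 4(1), which is 4n not 4n+2, so ring A is not aromatic (cyclobutadiene) — cyclobutadiene is antiaromatic and distorts to a rectangle.
Rings B and C form a fused bicyclic system with 10 sp² atoms and 10 π electrons from ring double bonds. 10 = 4(2)+2, so the system is aromatic and both rings count as aromatic (naphthalene).
Rings D and E form a fused bicyclic system (with one sulfur) with 9 sp² atoms and 10 π electrons from ring double bonds plus a heteroatom lone pair. 10 = 4(2)+2, so the system is aromatic and both rings count as aromatic (benzothiophene).
Rings F and G form a fused bicyclic system (with one N–H) with 9 sp² atoms and 10 π electrons from ring double bonds plus a heteroatom lone pair. 10 = 4(2)+2, so the system is aromatic and both rings count as aromatic (indole).
Ring H is fully conjugated (every ring atom contributes a p orbital); 3 ring double bonds (6 π electrons) plus the carbocation's empty p orbital (0, but keeps the ring conjugated) give 6 π electrons. Since 6 = 4n+2 (n=1), ring H is aromatic (tropylium cation).
Aromatic: B, C, D, E, F, G, H. Total: 7.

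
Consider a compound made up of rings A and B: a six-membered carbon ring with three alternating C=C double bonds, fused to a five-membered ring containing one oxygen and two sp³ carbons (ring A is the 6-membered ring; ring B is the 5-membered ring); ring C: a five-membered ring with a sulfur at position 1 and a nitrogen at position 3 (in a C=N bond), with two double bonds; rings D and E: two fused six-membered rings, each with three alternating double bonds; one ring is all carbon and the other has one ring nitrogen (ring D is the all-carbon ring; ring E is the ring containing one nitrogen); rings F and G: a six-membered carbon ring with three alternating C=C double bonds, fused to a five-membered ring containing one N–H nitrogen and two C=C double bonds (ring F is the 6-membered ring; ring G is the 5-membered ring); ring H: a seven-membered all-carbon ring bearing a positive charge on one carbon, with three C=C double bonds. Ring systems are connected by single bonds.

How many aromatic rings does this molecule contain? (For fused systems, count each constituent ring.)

Ring A is fully conjugated (every ring atom contributes a p orbital); 3 ring double bonds give 6 π electrons. 6 = 4(1)+2, so ring A is aromatic (benzene ring).
Ring B has two sp³ carbons, so it is not fully conjugated — not aromatic (oxolane ring).
Ring C has a continuous p-orbital overlap around the ring; 2 ring double bonds (4 π electrons) plus a heteroatom lone pair (2) give 6 π electrons. 6 = 4(1)+2, so ring C is aromatic (thiazole).
Rings D and E form a fused bicyclic system (with one nitrogen) with 10 sp² atoms and 10 π electrons from ring double bonds. 10 = 4(2)+2, so the system is aromatic and both rings count as aromatic (quinoline).
Rings F and G form a fused bicyclic system (with one N–H) with 9 sp² atoms and 10 π electrons from ring double bonds plus a heteroatom lone pair. 10 = 4(2)+2, so the system is aromatic and both rings count as aromatic (indole).
Ring H is fully conjugated (every ring atom contributes a p orbital); 3 ring double bonds (6 π electrons) plus the carbocation's empty p orbital (0, but keeps the ring conjugated) give 6 π electrons. Since 6 = 4n+2 (n=1), ring H is aromatic (tropylium cation).
Aromatic: A, C, D, E, F, G, H. Total: 7.

7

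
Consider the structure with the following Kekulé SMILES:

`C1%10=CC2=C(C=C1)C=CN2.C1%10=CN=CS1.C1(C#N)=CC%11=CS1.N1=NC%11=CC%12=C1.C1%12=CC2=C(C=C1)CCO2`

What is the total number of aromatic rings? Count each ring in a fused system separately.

6

The SMILES encodes a six-membered carbon ring with three alternating C=C double bonds, fused to a five-membered ring containing one N–H nitrogen and two C=C double bonds; a five-membered ring with a sulfur at position 1 and a nitrogen at position 3 (in a C=N bond), with two double bonds; a five-membered ring of four carbons and one sulfur, with two C=C double bonds; a six-membered ring with two adjacent nitrogens and three alternating double bonds; a six-membered carbon ring with three alternating C=C double bonds, fused to a five-membered ring containing one oxygen and two sp³ carbons.
The fused 6/5-membered bicyclic (with one N–H) is a single π system with 9 sp² atoms and 10 π electrons from ring double bonds plus a heteroatom lone pair. 10 = 4(2)+2, so the system is aromatic and both rings count as aromatic (indole).
The 5-membered ring with one sulfur and one =N– is fully conjugated (every ring atom contributes a p orbital); 2 ring double bonds (4 π electrons) plus a heteroatom lone pair (2) give 6 π electrons. Since 6 = 4n+2 (n=1), it is aromatic (thiazole).
The 5-membered ring with one sulfur is fully conjugated (every ring atom contributes a p orbital); 2 ring double bonds (4 π electrons) plus a heteroatom lone pair (2) give 6 π electrons. 6 = 4(1)+2, so it is aromatic (thiophene).
The 6-membered ring with two nitrogens (1,2) is planar and fully conjugated; 3 ring double bonds give 6 π electrons. 6 = 4(1)+2, so it is aromatic (pyridazine).
The 6-membered ring is planar and fully conjugated; 3 ring double bonds give 6 π electrons. Since 6 = 4n+2 (n=1), it is aromatic (benzene ring).
The 5-membered ring with one oxygen has two sp³ carbons, so it is not fully conjugated — not aromatic (oxolane ring).
6 of the 7 rings are aromatic. Total: 6.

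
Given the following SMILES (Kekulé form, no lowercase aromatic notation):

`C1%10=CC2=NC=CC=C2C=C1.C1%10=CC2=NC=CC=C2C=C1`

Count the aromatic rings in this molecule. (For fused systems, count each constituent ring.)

The SMILES encodes two fused six-membered rings, each with three alternating double bonds; one ring is all carbon and the other has one ring nitrogen; two fused six-membered rings, each with three alternating double bonds; one ring is all carbon and the other has one ring nitrogen.
The fused 6/6-membered bicyclic (with one nitrogen) is a single π system with 10 sp² atoms and 10 π electrons from ring double bonds. 10 = 4(2)+2, so the system is aromatic and both rings count as aromatic (quinoline).
The fused 6/6-membered bicyclic (with one nitrogen) is a single π system with 10 sp² atoms and 10 π electrons from ring double bonds. 10 = 4(2)+2, so the system is aromatic and both rings count as aromatic (quinoline).
4 of the 4 rings are aromatic. Total: 4.

4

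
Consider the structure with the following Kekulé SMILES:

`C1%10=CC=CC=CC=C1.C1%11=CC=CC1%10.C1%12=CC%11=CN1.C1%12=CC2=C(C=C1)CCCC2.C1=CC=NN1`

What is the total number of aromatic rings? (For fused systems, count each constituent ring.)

3

The SMILES encodes an eight-membered carbon ring with four alternating C=C double bonds; a five-membered carbon ring with two conjugated C=C double bonds and one sp³ carbon; a five-membered ring of four carbons and one nitrogen bearing a hydrogen, with two C=C double bonds; a six-membered carbon ring with three alternating C=C double bonds, fused to a saturated six-membered carbon ring; a five-membered ring with two adjacent nitrogens (one bearing H, one in a double bond) and two double bonds.
The 8-membered ring has only sp² ring atoms; a planar conformation would have a fully conjugated π system of 8 electrons. But 8 = 4(2), which is 4n not 4n+2, so it is not aromatic (cyclooctatetraene) — cyclooctatetraene distorts into a non-planar tub to avoid antiaromaticity.
The 5-membered ring has one sp³ carbon, so it is not fully conjugated — not aromatic (cyclopentadiene).
The 5-membered ring with one N–H is planar and fully conjugated; 2 ring double bonds (4 π electrons) plus a heteroatom lone pair (2) give 6 π electrons. That satisfies 4n+2 with n=1, so it is aromatic (pyrrole).
The 6-membered ring has a continuous p-orbital overlap around the ring; 3 ring double bonds give 6 π electrons. 6 = 4(1)+2, so it is aromatic (benzene ring).
The second 6-membered ring has four sp³ carbons, so it is not fully conjugated — not aromatic (cyclohexane ring).
The 5-membered ring with two adjacent nitrogens (one N–H, one =N–) is fully conjugated (every ring atom contributes a p orbital); 2 ring double bonds (4 π electrons) plus a heteroatom lone pair (2) give 6 π electrons. That satisfies 4n+2 with n=1, so it is aromatic (pyrazole).
3 of the 6 rings are aromatic. Total: 3.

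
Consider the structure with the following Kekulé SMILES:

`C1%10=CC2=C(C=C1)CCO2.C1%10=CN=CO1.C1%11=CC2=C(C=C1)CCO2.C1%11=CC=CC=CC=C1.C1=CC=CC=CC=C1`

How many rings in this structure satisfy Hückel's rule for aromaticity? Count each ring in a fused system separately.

3

The SMILES encodes a six-membered carbon ring with three alternating C=C double bonds, fused to a five-membered ring containing one oxygen and two sp³ carbons; a five-membered ring with an oxygen at position 1 and a nitrogen at position 3 (in a C=N bond), with two double bonds; a six-membered carbon ring with three alternating C=C double bonds, fused to a five-membered ring containing one oxygen and two sp³ carbons; an eight-membered carbon ring with four alternating C=C double bonds; an eight-membered carbon ring with four alternating C=C double bonds.
The 6-membered ring is fully conjugated (every ring atom contributes a p orbital); 3 ring double bonds give 6 π electrons. 6 = 4(1)+2, so it is aromatic (benzene ring).
The 5-membered ring with one oxygen has two sp³ carbons, so it is not fully conjugated — not aromatic (oxolane ring).
The 5-membered ring with one oxygen and one =N– has a continuous p-orbital overlap around the ring; 2 ring double bonds (4 π electrons) plus a heteroatom lone pair (2) give 6 π electrons. Since 6 = 4n+2 (n=1), it is aromatic (oxazole).
The second 6-membered ring has a continuous p-orbital overlap around the ring; 3 ring double bonds give 6 π electrons. That satisfies 4n+2 with n=1, so it is aromatic (benzene ring).
The second 5-membered ring with one oxygen has two sp³ carbons, so it is not fully conjugated — not aromatic (oxolane ring).
The 8-membered ring has only sp² ring atoms; a planar conformation would have a fully conjugated π system of 8 electrons. But 8 = 4(2), which is 4n not 4n+2, so it is not aromatic (cyclooctatetraene) — cyclooctatetraene distorts into a non-planar tub to avoid antiaromaticity.
The second 8-membered ring has only sp² ring atoms; a planar conformation would have a fully conjugated π system of 8 electrons. But 8 = 4(2), which is 4n not 4n+2, so it is not aromatic (cyclooctatetraene) — cyclooctatetraene distorts into a non-planar tub to avoid antiaromaticity.
3 of the 7 rings are aromatic. Total: 3.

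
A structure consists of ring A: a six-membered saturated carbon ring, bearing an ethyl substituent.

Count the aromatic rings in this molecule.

Ring A has only sp³ atoms, so it is not fully conjugated — not aromatic (cyclohexane).

0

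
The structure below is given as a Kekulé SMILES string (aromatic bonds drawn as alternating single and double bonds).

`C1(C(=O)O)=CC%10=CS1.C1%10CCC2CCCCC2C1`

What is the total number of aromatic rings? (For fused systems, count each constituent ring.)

The SMILES encodes a five-membered ring of four carbons and one sulfur, with two C=C double bonds; two fused six-membered saturated carbon rings.
The 5-membered ring with one sulfur has a continuous p-orbital overlap around the ring; 2 ring double bonds (4 π electrons) plus a heteroatom lone pair (2) give 6 π electrons. That satisfies 4n+2 with n=1, so it is aromatic (thiophene).
The 6-membered ring has only sp³ atoms, so it is not fully conjugated — not aromatic (cyclohexane ring).
The second 6-membered ring has only sp³ atoms, so it is not fully conjugated — not aromatic (cyclohexane ring).
1 of the 3 rings is aromatic. Total: 1.

1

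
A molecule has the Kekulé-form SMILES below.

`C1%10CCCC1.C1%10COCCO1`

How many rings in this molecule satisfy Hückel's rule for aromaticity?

0

The SMILES encodes a five-membered saturated carbon ring; a six-membered saturated ring with oxygens at positions 1 and 4.
The 5-membered ring has only sp³ atoms, so it is not fully conjugated — not aromatic (cyclopentane).
The 6-membered ring with two oxygens (1,4) has only sp³ atoms, so it is not fully conjugated — not aromatic (1,4-dioxane).
None of the rings are aromatic. Total: 0.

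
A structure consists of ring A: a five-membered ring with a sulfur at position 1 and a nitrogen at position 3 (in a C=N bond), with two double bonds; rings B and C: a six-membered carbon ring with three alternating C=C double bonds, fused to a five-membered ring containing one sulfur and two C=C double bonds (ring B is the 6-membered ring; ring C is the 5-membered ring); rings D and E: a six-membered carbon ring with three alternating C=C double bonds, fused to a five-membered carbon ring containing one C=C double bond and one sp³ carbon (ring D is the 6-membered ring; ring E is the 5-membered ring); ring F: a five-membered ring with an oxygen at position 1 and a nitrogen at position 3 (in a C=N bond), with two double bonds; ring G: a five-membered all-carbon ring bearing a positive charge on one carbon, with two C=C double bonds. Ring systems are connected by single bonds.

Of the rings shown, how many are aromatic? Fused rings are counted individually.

Ring A is fully conjugated (every ring atom contributes a p orbital); 2 ring double bonds (4 π electrons) plus a heteroatom lone pair (2) give 6 π electrons. Since 6 = 4n+2 (n=1), ring A is aromatic (thiazole).
Rings B and C form a fused bicyclic system (with one sulfur) with 9 sp² atoms and 10 π electrons from ring double bonds plus a heteroatom lone pair. 10 = 4(2)+2, so the system is aromatic and both rings count as aromatic (benzothiophene).
Ring D is fully conjugated (every ring atom contributes a p orbital); 3 ring double bonds give 6 π electrons. Since 6 = 4n+2 (n=1), ring D is aromatic (benzene ring).
Ring E has one sp³ carbon, so it is not fully conjugated — not aromatic (cyclopentene ring).
Ring F has a continuous p-orbital overlap around the ring; 2 ring double bonds (4 π electrons) plus a heteroatom lone pair (2) give 6 π electrons. That satisfies 4n+2 with n=1, so ring F is aromatic (oxazole).
Ring G has only sp² ring atoms; a planar conformation would have a fully conjugated π system of 4 electrons. But 4 = 4(1), which is 4n not 4n+2, so ring G is not aromatic (cyclopentadienyl cation).
Aromatic: A, B, C, D, F. Total: 5.

5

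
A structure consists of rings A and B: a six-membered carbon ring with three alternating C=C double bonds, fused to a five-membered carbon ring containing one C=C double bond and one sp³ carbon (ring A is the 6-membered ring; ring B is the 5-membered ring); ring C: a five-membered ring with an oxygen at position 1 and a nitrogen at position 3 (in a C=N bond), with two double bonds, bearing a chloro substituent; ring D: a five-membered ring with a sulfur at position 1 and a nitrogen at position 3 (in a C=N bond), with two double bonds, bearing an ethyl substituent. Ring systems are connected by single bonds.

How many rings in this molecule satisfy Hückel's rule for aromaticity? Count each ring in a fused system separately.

3

Ring A has a continuous p-orbital overlap around the ring; 3 ring double bonds give 6 π electrons. 6 = 4(1)+2, so ring A is aromatic (benzene ring).
Ring B has one sp³ carbon, so it is not fully conjugated — not aromatic (cyclopentene ring).
Ring C is planar and fully conjugated; 2 ring double bonds (4 π electrons) plus a heteroatom lone pair (2) give 6 π electrons. 6 = 4(1)+2, so ring C is aromatic (oxazole).
Ring D is planar and fully conjugated; 2 ring double bonds (4 π electrons) plus a heteroatom lone pair (2) give 6 π electrons. That satisfies 4n+2 with n=1, so ring D is aromatic (thiazole).
Aromatic: A, C, D. Total: 3.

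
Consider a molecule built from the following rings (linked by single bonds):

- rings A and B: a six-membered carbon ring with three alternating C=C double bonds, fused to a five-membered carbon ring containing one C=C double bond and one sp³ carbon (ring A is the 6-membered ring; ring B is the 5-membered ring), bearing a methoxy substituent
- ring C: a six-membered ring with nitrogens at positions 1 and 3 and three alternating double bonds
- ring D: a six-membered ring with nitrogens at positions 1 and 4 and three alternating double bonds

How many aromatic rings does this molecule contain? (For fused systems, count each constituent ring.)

3

Ring A is fully conjugated (every ring atom contributes a p orbital); 3 ring double bonds give 6 π electrons. Since 6 = 4n+2 (n=1), ring A is aromatic (benzene ring).
Ring B has one sp³ carbon, so it is not fully conjugated — not aromatic (cyclopentene ring).
Ring C is planar and fully conjugated; 3 ring double bonds give 6 π electrons. 6 = 4(1)+2, so ring C is aromatic (pyrimidine).
Ring D has a continuous p-orbital overlap around the ring; 3 ring double bonds give 6 π electrons. That satisfies 4n+2 with n=1, so ring D is aromatic (pyrazine).
Aromatic: A, C, D. Total: 3.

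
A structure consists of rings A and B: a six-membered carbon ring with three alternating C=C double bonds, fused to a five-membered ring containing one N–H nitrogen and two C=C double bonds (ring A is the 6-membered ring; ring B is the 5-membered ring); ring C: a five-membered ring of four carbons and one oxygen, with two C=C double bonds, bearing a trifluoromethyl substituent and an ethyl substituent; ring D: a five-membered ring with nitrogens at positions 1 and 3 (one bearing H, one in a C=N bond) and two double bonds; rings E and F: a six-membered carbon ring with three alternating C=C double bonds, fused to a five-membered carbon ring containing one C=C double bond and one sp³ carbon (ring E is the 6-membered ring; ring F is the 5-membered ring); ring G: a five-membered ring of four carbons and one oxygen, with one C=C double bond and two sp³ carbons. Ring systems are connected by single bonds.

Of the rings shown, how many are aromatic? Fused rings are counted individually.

Rings A and B form a fused bicyclic system (with one N–H) with 9 sp² atoms and 10 π electrons from ring double bonds plus a heteroatom lone pair. 10 = 4(2)+2, so the system is aromatic and both rings count as aromatic (indole).
Ring C is fully conjugated (every ring atom contributes a p orbital); 2 ring double bonds (4 π electrons) plus a heteroatom lone pair (2) give 6 π electrons. 6 = 4(1)+2, so ring C is aromatic (furan).
Ring D has a continuous p-orbital overlap around the ring; 2 ring double bonds (4 π electrons) plus a heteroatom lone pair (2) give 6 π electrons. 6 = 4(1)+2, so ring D is aromatic (imidazole).
Ring E is fully conjugated (every ring atom contributes a p orbital); 3 ring double bonds give 6 π electrons. Since 6 = 4n+2 (n=1), ring E is aromatic (benzene ring).
Ring F has one sp³ carbon, so it is not fully conjugated — not aromatic (cyclopentene ring).
Ring G has two sp³ carbons, so it is not fully conjugated — not aromatic (2,3-dihydrofuran).
Aromatic: A, B, C, D, E. Total: 5.

5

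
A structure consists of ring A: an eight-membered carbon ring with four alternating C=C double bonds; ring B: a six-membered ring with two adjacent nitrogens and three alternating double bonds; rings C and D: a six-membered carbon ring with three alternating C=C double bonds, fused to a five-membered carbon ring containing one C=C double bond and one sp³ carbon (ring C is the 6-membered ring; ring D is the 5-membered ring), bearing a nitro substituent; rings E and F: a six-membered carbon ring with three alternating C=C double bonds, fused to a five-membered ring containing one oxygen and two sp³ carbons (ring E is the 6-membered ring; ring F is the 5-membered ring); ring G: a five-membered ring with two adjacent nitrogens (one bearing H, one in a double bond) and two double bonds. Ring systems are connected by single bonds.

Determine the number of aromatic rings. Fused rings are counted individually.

Ring A has only sp² ring atoms; a planar conformation would have a fully conjugated π system of 8 electrons. But 8 = 4(2), which is 4n not 4n+2, so ring A is not aromatic (cyclooctatetraene) — cyclooctatetraene distorts into a non-planar tub to avoid antiaromaticity.
Ring B is fully conjugated (every ring atom contributes a p orbital); 3 ring double bonds give 6 π electrons. That satisfies 4n+2 with n=1, so ring B is aromatic (pyridazine).
Ring C has a continuous p-orbital overlap around the ring; 3 ring double bonds give 6 π electrons. 6 = 4(1)+2, so ring C is aromatic (benzene ring).
Ring D has one sp³ carbon, so it is not fully conjugated — not aromatic (cyclopentene ring).
Ring E is planar and fully conjugated; 3 ring double bonds give 6 π electrons. That satisfies 4n+2 with n=1, so ring E is aromatic (benzene ring).
Ring F has two sp³ carbons, so it is not fully conjugated — not aromatic (oxolane ring).
Ring G has a continuous p-orbital overlap around the ring; 2 ring double bonds (4 π electrons) plus a heteroatom lone pair (2) give 6 π electrons. 6 = 4(1)+2, so ring G is aromatic (pyrazole).
Aromatic: B, C, E, G. Total: 4.

4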